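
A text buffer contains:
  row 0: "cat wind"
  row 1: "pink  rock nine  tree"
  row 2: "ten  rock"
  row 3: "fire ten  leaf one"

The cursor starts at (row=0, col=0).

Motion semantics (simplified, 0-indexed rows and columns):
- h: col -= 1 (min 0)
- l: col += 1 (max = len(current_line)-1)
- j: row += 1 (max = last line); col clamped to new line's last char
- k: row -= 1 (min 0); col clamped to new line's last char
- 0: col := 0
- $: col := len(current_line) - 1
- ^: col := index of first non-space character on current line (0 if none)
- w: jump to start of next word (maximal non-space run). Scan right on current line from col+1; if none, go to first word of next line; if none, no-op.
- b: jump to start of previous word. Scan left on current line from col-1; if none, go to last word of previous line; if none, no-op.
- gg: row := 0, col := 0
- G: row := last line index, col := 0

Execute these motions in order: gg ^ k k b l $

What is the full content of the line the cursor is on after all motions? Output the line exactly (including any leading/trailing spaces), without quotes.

After 1 (gg): row=0 col=0 char='c'
After 2 (^): row=0 col=0 char='c'
After 3 (k): row=0 col=0 char='c'
After 4 (k): row=0 col=0 char='c'
After 5 (b): row=0 col=0 char='c'
After 6 (l): row=0 col=1 char='a'
After 7 ($): row=0 col=7 char='d'

Answer: cat wind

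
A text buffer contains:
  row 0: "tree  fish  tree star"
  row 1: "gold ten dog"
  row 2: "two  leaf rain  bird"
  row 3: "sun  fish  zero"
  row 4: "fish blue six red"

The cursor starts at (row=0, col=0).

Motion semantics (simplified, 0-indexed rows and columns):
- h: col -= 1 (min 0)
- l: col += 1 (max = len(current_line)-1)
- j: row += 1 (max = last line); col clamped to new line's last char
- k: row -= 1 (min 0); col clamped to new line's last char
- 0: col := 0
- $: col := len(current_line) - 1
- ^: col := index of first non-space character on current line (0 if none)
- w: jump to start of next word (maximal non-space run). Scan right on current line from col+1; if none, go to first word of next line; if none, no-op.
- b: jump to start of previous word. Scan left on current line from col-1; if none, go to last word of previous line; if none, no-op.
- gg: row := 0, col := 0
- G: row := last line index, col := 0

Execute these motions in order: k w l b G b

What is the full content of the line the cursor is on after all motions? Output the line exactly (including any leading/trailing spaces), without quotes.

Answer: sun  fish  zero

Derivation:
After 1 (k): row=0 col=0 char='t'
After 2 (w): row=0 col=6 char='f'
After 3 (l): row=0 col=7 char='i'
After 4 (b): row=0 col=6 char='f'
After 5 (G): row=4 col=0 char='f'
After 6 (b): row=3 col=11 char='z'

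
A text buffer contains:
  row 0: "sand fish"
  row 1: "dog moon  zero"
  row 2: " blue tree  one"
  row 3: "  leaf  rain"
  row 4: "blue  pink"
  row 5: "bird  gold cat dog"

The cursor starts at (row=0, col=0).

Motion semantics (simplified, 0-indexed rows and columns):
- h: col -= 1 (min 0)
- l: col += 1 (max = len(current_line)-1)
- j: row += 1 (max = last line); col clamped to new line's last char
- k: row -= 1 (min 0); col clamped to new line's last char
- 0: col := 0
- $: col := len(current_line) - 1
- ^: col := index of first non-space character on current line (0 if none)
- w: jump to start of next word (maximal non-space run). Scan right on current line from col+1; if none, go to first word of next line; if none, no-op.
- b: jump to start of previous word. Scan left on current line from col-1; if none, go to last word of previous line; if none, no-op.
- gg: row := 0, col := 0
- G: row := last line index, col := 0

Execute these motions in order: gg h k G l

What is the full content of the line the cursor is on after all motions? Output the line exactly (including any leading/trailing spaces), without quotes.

Answer: bird  gold cat dog

Derivation:
After 1 (gg): row=0 col=0 char='s'
After 2 (h): row=0 col=0 char='s'
After 3 (k): row=0 col=0 char='s'
After 4 (G): row=5 col=0 char='b'
After 5 (l): row=5 col=1 char='i'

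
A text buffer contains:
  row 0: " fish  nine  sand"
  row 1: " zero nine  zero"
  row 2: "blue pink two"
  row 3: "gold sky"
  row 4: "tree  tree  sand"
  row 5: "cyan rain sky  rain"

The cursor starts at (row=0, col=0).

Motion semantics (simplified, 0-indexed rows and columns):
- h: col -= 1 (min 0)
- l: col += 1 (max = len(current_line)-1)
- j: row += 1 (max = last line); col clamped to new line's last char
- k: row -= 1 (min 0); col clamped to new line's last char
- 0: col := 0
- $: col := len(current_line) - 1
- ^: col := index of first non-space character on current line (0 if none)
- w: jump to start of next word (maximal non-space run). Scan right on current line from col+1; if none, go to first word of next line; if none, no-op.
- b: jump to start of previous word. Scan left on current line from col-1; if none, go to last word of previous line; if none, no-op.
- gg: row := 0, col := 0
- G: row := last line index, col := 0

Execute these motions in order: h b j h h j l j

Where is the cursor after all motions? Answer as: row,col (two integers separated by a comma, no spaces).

After 1 (h): row=0 col=0 char='_'
After 2 (b): row=0 col=0 char='_'
After 3 (j): row=1 col=0 char='_'
After 4 (h): row=1 col=0 char='_'
After 5 (h): row=1 col=0 char='_'
After 6 (j): row=2 col=0 char='b'
After 7 (l): row=2 col=1 char='l'
After 8 (j): row=3 col=1 char='o'

Answer: 3,1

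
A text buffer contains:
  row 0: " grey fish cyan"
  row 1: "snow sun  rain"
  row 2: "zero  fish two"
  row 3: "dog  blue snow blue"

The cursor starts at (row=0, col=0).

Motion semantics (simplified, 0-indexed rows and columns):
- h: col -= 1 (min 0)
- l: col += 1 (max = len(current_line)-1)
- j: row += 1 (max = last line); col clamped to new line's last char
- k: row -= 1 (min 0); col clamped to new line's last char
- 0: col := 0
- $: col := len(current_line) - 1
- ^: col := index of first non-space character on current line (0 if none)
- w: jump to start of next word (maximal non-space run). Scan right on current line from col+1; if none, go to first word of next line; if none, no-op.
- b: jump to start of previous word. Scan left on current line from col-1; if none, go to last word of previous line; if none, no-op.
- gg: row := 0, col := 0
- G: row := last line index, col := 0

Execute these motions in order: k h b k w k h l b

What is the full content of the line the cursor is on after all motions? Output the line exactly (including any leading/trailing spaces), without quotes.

After 1 (k): row=0 col=0 char='_'
After 2 (h): row=0 col=0 char='_'
After 3 (b): row=0 col=0 char='_'
After 4 (k): row=0 col=0 char='_'
After 5 (w): row=0 col=1 char='g'
After 6 (k): row=0 col=1 char='g'
After 7 (h): row=0 col=0 char='_'
After 8 (l): row=0 col=1 char='g'
After 9 (b): row=0 col=1 char='g'

Answer:  grey fish cyan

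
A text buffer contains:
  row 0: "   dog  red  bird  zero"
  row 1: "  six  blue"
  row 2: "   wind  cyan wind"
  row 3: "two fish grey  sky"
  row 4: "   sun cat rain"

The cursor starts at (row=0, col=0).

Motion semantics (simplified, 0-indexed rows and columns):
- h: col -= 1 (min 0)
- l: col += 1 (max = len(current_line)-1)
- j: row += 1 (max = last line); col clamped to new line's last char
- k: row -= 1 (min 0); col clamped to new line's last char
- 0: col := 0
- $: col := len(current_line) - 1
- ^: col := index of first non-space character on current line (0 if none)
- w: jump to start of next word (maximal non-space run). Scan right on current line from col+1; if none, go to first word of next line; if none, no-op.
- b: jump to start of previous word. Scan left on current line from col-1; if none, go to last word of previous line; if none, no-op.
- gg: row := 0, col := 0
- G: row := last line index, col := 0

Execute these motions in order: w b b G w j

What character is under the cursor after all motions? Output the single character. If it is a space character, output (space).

After 1 (w): row=0 col=3 char='d'
After 2 (b): row=0 col=3 char='d'
After 3 (b): row=0 col=3 char='d'
After 4 (G): row=4 col=0 char='_'
After 5 (w): row=4 col=3 char='s'
After 6 (j): row=4 col=3 char='s'

Answer: s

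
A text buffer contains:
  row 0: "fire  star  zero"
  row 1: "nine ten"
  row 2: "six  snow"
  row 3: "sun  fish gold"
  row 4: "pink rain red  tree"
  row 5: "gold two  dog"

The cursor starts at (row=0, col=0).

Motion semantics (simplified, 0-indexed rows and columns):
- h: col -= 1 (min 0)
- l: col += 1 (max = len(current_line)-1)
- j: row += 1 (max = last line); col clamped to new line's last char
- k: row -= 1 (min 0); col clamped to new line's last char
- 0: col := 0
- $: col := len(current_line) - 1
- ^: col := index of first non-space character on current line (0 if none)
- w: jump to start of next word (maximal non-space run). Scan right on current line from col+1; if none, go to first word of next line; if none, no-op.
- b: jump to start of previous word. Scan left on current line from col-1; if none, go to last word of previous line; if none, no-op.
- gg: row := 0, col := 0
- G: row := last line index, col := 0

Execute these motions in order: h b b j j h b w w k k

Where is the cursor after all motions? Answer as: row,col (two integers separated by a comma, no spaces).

Answer: 0,5

Derivation:
After 1 (h): row=0 col=0 char='f'
After 2 (b): row=0 col=0 char='f'
After 3 (b): row=0 col=0 char='f'
After 4 (j): row=1 col=0 char='n'
After 5 (j): row=2 col=0 char='s'
After 6 (h): row=2 col=0 char='s'
After 7 (b): row=1 col=5 char='t'
After 8 (w): row=2 col=0 char='s'
After 9 (w): row=2 col=5 char='s'
After 10 (k): row=1 col=5 char='t'
After 11 (k): row=0 col=5 char='_'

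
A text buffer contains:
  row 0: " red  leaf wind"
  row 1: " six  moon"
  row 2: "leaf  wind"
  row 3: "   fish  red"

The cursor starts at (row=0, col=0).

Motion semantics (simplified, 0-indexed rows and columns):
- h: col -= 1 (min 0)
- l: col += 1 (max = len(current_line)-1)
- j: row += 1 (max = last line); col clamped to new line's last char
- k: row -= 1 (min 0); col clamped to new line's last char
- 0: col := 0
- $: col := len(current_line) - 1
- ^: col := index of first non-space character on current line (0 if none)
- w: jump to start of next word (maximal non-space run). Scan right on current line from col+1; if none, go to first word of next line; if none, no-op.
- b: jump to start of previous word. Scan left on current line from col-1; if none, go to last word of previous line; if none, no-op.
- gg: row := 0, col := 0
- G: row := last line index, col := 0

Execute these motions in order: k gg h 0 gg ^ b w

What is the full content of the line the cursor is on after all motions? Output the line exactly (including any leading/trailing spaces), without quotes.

After 1 (k): row=0 col=0 char='_'
After 2 (gg): row=0 col=0 char='_'
After 3 (h): row=0 col=0 char='_'
After 4 (0): row=0 col=0 char='_'
After 5 (gg): row=0 col=0 char='_'
After 6 (^): row=0 col=1 char='r'
After 7 (b): row=0 col=1 char='r'
After 8 (w): row=0 col=6 char='l'

Answer:  red  leaf wind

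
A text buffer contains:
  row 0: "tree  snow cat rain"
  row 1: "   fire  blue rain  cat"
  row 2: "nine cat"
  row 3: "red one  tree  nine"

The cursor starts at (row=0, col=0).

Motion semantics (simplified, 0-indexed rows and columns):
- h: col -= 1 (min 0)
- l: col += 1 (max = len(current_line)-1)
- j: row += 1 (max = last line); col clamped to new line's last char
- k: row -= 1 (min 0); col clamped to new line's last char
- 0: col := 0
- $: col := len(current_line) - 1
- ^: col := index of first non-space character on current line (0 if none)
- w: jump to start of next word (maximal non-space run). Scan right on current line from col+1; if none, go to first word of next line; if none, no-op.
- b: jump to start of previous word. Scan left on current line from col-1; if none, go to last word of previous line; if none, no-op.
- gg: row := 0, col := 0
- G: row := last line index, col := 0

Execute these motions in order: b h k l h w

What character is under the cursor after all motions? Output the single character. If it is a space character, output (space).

Answer: s

Derivation:
After 1 (b): row=0 col=0 char='t'
After 2 (h): row=0 col=0 char='t'
After 3 (k): row=0 col=0 char='t'
After 4 (l): row=0 col=1 char='r'
After 5 (h): row=0 col=0 char='t'
After 6 (w): row=0 col=6 char='s'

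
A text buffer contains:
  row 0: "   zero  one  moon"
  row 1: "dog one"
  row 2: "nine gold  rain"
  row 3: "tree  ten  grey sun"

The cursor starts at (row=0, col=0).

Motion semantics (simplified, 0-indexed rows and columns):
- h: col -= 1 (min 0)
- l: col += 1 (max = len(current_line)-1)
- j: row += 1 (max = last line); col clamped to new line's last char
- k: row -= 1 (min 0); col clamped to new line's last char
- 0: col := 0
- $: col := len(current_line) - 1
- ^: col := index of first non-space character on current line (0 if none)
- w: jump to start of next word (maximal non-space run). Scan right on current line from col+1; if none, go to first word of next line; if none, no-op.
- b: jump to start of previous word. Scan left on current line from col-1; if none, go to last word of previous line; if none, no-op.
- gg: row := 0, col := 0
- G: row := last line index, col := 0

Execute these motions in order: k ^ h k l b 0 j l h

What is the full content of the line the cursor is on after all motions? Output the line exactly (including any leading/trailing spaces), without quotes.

After 1 (k): row=0 col=0 char='_'
After 2 (^): row=0 col=3 char='z'
After 3 (h): row=0 col=2 char='_'
After 4 (k): row=0 col=2 char='_'
After 5 (l): row=0 col=3 char='z'
After 6 (b): row=0 col=3 char='z'
After 7 (0): row=0 col=0 char='_'
After 8 (j): row=1 col=0 char='d'
After 9 (l): row=1 col=1 char='o'
After 10 (h): row=1 col=0 char='d'

Answer: dog one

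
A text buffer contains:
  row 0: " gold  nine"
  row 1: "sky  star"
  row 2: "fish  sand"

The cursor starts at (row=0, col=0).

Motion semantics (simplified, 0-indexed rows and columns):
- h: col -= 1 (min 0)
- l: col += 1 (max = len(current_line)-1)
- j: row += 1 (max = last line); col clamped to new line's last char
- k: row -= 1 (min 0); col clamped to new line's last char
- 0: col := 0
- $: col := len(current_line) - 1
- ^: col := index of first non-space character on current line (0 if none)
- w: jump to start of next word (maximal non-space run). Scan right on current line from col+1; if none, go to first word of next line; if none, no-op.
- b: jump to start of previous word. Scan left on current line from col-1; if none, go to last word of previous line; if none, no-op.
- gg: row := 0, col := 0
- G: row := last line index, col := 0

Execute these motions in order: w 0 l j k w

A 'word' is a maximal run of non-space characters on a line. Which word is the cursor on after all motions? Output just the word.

Answer: nine

Derivation:
After 1 (w): row=0 col=1 char='g'
After 2 (0): row=0 col=0 char='_'
After 3 (l): row=0 col=1 char='g'
After 4 (j): row=1 col=1 char='k'
After 5 (k): row=0 col=1 char='g'
After 6 (w): row=0 col=7 char='n'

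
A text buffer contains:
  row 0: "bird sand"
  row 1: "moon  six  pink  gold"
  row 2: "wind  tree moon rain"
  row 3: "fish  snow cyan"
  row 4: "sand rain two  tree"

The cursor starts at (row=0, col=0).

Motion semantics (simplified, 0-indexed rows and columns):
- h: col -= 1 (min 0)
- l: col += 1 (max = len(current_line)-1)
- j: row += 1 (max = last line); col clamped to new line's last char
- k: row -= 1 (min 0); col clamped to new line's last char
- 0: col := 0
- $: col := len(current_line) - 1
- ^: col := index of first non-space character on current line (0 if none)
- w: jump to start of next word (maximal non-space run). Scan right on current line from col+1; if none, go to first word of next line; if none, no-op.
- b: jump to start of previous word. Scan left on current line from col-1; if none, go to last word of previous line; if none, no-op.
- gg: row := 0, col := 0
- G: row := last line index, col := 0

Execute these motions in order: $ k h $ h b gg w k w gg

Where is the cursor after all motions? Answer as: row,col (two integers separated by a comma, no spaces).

Answer: 0,0

Derivation:
After 1 ($): row=0 col=8 char='d'
After 2 (k): row=0 col=8 char='d'
After 3 (h): row=0 col=7 char='n'
After 4 ($): row=0 col=8 char='d'
After 5 (h): row=0 col=7 char='n'
After 6 (b): row=0 col=5 char='s'
After 7 (gg): row=0 col=0 char='b'
After 8 (w): row=0 col=5 char='s'
After 9 (k): row=0 col=5 char='s'
After 10 (w): row=1 col=0 char='m'
After 11 (gg): row=0 col=0 char='b'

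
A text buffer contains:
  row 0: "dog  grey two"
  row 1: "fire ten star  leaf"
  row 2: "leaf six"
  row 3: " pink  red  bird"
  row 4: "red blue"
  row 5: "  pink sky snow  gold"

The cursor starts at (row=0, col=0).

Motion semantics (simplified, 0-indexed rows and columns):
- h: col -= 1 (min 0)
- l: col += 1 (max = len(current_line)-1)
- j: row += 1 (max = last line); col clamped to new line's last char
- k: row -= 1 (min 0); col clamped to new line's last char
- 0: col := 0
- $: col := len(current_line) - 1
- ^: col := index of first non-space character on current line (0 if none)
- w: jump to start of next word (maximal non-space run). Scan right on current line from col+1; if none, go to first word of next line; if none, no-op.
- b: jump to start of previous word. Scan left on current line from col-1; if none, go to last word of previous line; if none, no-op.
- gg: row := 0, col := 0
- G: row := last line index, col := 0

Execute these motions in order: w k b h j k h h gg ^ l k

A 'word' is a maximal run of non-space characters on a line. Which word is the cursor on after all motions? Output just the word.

After 1 (w): row=0 col=5 char='g'
After 2 (k): row=0 col=5 char='g'
After 3 (b): row=0 col=0 char='d'
After 4 (h): row=0 col=0 char='d'
After 5 (j): row=1 col=0 char='f'
After 6 (k): row=0 col=0 char='d'
After 7 (h): row=0 col=0 char='d'
After 8 (h): row=0 col=0 char='d'
After 9 (gg): row=0 col=0 char='d'
After 10 (^): row=0 col=0 char='d'
After 11 (l): row=0 col=1 char='o'
After 12 (k): row=0 col=1 char='o'

Answer: dog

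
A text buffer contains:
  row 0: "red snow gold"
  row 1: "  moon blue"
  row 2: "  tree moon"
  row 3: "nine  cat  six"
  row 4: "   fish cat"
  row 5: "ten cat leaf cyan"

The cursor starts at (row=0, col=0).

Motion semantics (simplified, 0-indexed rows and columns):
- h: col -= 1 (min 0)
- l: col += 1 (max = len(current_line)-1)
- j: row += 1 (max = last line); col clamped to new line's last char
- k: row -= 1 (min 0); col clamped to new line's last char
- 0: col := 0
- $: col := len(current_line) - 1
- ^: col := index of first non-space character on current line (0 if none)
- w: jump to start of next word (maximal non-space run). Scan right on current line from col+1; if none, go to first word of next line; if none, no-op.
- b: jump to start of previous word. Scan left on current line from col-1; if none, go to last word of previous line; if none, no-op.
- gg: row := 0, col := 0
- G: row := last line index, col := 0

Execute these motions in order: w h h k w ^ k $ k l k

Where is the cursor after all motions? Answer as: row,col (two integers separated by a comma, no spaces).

After 1 (w): row=0 col=4 char='s'
After 2 (h): row=0 col=3 char='_'
After 3 (h): row=0 col=2 char='d'
After 4 (k): row=0 col=2 char='d'
After 5 (w): row=0 col=4 char='s'
After 6 (^): row=0 col=0 char='r'
After 7 (k): row=0 col=0 char='r'
After 8 ($): row=0 col=12 char='d'
After 9 (k): row=0 col=12 char='d'
After 10 (l): row=0 col=12 char='d'
After 11 (k): row=0 col=12 char='d'

Answer: 0,12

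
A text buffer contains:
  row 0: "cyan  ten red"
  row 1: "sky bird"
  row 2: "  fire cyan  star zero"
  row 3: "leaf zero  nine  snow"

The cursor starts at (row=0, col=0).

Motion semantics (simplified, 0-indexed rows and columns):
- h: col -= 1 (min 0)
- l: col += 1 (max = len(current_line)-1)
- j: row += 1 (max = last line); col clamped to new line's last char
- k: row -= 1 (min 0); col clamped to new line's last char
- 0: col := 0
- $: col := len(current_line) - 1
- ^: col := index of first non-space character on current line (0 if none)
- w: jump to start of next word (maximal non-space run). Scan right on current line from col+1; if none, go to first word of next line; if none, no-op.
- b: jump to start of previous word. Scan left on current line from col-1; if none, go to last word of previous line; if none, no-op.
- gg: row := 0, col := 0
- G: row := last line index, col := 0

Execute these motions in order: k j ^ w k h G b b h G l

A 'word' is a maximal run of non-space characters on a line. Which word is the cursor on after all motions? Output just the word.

After 1 (k): row=0 col=0 char='c'
After 2 (j): row=1 col=0 char='s'
After 3 (^): row=1 col=0 char='s'
After 4 (w): row=1 col=4 char='b'
After 5 (k): row=0 col=4 char='_'
After 6 (h): row=0 col=3 char='n'
After 7 (G): row=3 col=0 char='l'
After 8 (b): row=2 col=18 char='z'
After 9 (b): row=2 col=13 char='s'
After 10 (h): row=2 col=12 char='_'
After 11 (G): row=3 col=0 char='l'
After 12 (l): row=3 col=1 char='e'

Answer: leaf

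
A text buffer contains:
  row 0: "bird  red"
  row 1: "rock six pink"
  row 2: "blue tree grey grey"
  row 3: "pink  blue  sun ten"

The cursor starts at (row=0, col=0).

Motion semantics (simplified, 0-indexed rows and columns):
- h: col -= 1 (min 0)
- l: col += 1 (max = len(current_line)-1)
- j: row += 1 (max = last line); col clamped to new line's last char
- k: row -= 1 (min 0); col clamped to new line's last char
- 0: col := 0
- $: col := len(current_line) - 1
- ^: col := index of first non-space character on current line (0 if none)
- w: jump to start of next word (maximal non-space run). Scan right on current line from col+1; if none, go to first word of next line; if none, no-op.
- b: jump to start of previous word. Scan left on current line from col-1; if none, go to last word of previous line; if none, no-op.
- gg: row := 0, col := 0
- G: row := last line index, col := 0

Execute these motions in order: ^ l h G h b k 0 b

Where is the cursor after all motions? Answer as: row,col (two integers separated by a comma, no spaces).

After 1 (^): row=0 col=0 char='b'
After 2 (l): row=0 col=1 char='i'
After 3 (h): row=0 col=0 char='b'
After 4 (G): row=3 col=0 char='p'
After 5 (h): row=3 col=0 char='p'
After 6 (b): row=2 col=15 char='g'
After 7 (k): row=1 col=12 char='k'
After 8 (0): row=1 col=0 char='r'
After 9 (b): row=0 col=6 char='r'

Answer: 0,6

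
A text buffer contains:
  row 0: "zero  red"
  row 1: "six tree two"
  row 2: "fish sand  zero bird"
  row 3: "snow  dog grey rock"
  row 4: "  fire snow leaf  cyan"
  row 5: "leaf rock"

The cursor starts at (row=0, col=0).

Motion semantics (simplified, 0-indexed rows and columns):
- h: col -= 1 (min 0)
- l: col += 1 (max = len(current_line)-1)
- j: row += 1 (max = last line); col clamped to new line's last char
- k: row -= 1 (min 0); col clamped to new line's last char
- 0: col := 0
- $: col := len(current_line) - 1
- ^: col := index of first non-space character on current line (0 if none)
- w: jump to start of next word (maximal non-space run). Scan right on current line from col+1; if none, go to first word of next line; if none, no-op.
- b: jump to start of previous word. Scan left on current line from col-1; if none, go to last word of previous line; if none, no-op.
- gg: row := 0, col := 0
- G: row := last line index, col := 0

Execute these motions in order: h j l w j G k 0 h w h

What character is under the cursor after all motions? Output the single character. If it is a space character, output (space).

After 1 (h): row=0 col=0 char='z'
After 2 (j): row=1 col=0 char='s'
After 3 (l): row=1 col=1 char='i'
After 4 (w): row=1 col=4 char='t'
After 5 (j): row=2 col=4 char='_'
After 6 (G): row=5 col=0 char='l'
After 7 (k): row=4 col=0 char='_'
After 8 (0): row=4 col=0 char='_'
After 9 (h): row=4 col=0 char='_'
After 10 (w): row=4 col=2 char='f'
After 11 (h): row=4 col=1 char='_'

Answer: (space)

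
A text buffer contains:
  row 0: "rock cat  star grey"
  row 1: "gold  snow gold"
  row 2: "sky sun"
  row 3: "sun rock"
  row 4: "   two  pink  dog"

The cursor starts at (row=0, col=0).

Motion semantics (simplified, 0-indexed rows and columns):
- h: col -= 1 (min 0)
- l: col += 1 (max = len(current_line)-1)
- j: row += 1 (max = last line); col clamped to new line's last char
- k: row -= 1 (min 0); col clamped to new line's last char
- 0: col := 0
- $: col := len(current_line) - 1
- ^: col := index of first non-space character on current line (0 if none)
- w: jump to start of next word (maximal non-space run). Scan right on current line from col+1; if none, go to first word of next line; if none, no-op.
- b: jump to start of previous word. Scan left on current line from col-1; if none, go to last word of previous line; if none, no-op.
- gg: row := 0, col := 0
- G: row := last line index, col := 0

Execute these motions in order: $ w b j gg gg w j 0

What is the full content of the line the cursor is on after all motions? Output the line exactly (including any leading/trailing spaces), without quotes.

Answer: gold  snow gold

Derivation:
After 1 ($): row=0 col=18 char='y'
After 2 (w): row=1 col=0 char='g'
After 3 (b): row=0 col=15 char='g'
After 4 (j): row=1 col=14 char='d'
After 5 (gg): row=0 col=0 char='r'
After 6 (gg): row=0 col=0 char='r'
After 7 (w): row=0 col=5 char='c'
After 8 (j): row=1 col=5 char='_'
After 9 (0): row=1 col=0 char='g'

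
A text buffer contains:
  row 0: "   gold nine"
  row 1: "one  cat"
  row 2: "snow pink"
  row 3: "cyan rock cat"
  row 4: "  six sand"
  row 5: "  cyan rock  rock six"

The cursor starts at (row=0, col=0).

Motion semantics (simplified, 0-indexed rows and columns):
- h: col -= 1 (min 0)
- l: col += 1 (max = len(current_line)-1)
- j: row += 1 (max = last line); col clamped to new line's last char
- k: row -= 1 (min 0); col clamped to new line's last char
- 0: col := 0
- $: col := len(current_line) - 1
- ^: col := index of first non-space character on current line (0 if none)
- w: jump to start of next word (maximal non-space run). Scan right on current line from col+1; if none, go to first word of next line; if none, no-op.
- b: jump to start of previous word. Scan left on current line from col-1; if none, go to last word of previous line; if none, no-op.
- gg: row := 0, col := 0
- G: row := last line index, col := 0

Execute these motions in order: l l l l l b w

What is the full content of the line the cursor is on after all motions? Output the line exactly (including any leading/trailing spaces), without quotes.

After 1 (l): row=0 col=1 char='_'
After 2 (l): row=0 col=2 char='_'
After 3 (l): row=0 col=3 char='g'
After 4 (l): row=0 col=4 char='o'
After 5 (l): row=0 col=5 char='l'
After 6 (b): row=0 col=3 char='g'
After 7 (w): row=0 col=8 char='n'

Answer:    gold nine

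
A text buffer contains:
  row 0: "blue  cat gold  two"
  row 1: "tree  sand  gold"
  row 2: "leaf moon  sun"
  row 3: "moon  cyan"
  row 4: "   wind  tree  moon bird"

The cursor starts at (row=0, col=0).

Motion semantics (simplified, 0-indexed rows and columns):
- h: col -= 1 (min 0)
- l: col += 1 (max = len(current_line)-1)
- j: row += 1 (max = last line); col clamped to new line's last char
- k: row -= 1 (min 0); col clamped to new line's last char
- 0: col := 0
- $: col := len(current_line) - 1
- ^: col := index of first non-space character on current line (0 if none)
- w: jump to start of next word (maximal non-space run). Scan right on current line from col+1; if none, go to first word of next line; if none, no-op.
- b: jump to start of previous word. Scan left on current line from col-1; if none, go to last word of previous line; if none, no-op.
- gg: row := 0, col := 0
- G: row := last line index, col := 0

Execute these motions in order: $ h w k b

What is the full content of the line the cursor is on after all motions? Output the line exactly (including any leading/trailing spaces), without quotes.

Answer: blue  cat gold  two

Derivation:
After 1 ($): row=0 col=18 char='o'
After 2 (h): row=0 col=17 char='w'
After 3 (w): row=1 col=0 char='t'
After 4 (k): row=0 col=0 char='b'
After 5 (b): row=0 col=0 char='b'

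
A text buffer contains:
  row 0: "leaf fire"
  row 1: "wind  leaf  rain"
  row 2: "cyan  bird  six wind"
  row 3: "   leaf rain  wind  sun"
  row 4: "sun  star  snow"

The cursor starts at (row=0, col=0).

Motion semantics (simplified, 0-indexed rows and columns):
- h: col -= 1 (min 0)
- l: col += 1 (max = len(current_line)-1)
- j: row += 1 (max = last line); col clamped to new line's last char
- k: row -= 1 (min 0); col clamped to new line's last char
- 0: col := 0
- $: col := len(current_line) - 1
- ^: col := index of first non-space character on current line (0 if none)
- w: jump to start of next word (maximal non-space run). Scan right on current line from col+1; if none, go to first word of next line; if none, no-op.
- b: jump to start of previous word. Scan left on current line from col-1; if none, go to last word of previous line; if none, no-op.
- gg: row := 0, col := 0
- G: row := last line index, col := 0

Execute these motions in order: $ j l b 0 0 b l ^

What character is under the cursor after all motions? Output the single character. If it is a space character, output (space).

Answer: l

Derivation:
After 1 ($): row=0 col=8 char='e'
After 2 (j): row=1 col=8 char='a'
After 3 (l): row=1 col=9 char='f'
After 4 (b): row=1 col=6 char='l'
After 5 (0): row=1 col=0 char='w'
After 6 (0): row=1 col=0 char='w'
After 7 (b): row=0 col=5 char='f'
After 8 (l): row=0 col=6 char='i'
After 9 (^): row=0 col=0 char='l'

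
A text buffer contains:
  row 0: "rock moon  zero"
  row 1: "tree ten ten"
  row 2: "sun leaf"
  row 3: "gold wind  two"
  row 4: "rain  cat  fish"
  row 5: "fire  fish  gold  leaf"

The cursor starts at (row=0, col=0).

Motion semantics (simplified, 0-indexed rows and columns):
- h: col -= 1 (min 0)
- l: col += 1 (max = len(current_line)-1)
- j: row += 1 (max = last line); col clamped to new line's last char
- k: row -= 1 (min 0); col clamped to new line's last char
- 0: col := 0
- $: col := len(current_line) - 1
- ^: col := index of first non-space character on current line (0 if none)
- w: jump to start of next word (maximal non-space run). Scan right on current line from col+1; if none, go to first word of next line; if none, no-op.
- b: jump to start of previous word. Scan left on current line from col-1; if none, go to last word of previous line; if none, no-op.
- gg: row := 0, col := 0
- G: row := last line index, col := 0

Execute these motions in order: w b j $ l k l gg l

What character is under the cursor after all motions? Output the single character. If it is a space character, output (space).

After 1 (w): row=0 col=5 char='m'
After 2 (b): row=0 col=0 char='r'
After 3 (j): row=1 col=0 char='t'
After 4 ($): row=1 col=11 char='n'
After 5 (l): row=1 col=11 char='n'
After 6 (k): row=0 col=11 char='z'
After 7 (l): row=0 col=12 char='e'
After 8 (gg): row=0 col=0 char='r'
After 9 (l): row=0 col=1 char='o'

Answer: o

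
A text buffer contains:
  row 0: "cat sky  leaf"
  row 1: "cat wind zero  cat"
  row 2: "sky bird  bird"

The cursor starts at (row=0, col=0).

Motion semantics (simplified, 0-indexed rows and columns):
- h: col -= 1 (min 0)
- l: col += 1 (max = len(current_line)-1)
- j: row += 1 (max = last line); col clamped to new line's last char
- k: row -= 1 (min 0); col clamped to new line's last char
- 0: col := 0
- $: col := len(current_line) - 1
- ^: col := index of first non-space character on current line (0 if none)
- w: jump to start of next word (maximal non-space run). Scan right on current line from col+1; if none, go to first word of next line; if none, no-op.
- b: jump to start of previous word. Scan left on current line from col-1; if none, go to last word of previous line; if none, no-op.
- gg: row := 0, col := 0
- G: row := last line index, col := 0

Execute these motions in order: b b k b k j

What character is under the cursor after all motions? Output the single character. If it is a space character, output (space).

Answer: c

Derivation:
After 1 (b): row=0 col=0 char='c'
After 2 (b): row=0 col=0 char='c'
After 3 (k): row=0 col=0 char='c'
After 4 (b): row=0 col=0 char='c'
After 5 (k): row=0 col=0 char='c'
After 6 (j): row=1 col=0 char='c'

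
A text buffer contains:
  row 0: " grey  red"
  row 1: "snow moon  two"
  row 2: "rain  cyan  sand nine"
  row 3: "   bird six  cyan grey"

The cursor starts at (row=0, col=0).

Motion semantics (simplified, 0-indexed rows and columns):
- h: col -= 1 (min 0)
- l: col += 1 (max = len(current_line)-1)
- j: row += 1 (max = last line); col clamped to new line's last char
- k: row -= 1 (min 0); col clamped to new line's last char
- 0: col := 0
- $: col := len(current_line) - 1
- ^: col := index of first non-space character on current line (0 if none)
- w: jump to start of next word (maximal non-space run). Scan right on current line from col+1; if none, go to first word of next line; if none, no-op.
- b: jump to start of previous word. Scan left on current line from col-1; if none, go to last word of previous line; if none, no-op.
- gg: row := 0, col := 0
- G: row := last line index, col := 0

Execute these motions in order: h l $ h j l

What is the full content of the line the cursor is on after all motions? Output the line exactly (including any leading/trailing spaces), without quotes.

Answer: snow moon  two

Derivation:
After 1 (h): row=0 col=0 char='_'
After 2 (l): row=0 col=1 char='g'
After 3 ($): row=0 col=9 char='d'
After 4 (h): row=0 col=8 char='e'
After 5 (j): row=1 col=8 char='n'
After 6 (l): row=1 col=9 char='_'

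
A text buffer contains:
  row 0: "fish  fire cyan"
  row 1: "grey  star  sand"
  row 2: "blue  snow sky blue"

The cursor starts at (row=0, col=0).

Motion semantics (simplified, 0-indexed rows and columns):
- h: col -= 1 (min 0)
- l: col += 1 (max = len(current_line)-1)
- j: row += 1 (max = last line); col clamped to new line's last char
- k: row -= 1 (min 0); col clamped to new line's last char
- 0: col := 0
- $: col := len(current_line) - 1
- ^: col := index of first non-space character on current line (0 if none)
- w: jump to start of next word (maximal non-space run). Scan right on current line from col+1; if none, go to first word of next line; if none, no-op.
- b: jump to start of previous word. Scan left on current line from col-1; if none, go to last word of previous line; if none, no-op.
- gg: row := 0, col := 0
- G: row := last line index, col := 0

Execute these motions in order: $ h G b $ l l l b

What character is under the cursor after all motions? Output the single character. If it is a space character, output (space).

After 1 ($): row=0 col=14 char='n'
After 2 (h): row=0 col=13 char='a'
After 3 (G): row=2 col=0 char='b'
After 4 (b): row=1 col=12 char='s'
After 5 ($): row=1 col=15 char='d'
After 6 (l): row=1 col=15 char='d'
After 7 (l): row=1 col=15 char='d'
After 8 (l): row=1 col=15 char='d'
After 9 (b): row=1 col=12 char='s'

Answer: s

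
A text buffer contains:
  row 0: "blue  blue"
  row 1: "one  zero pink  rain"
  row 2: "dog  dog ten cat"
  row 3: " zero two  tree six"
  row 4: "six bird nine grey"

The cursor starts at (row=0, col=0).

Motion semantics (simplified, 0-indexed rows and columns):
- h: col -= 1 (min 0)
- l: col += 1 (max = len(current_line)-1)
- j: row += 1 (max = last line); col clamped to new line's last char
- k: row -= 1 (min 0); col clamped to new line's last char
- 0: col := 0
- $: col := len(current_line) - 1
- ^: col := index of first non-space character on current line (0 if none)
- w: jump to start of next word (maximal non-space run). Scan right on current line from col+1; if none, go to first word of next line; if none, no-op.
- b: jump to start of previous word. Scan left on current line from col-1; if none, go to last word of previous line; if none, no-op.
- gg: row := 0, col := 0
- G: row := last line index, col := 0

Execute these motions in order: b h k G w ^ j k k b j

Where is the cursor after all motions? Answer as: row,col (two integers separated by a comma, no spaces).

After 1 (b): row=0 col=0 char='b'
After 2 (h): row=0 col=0 char='b'
After 3 (k): row=0 col=0 char='b'
After 4 (G): row=4 col=0 char='s'
After 5 (w): row=4 col=4 char='b'
After 6 (^): row=4 col=0 char='s'
After 7 (j): row=4 col=0 char='s'
After 8 (k): row=3 col=0 char='_'
After 9 (k): row=2 col=0 char='d'
After 10 (b): row=1 col=16 char='r'
After 11 (j): row=2 col=15 char='t'

Answer: 2,15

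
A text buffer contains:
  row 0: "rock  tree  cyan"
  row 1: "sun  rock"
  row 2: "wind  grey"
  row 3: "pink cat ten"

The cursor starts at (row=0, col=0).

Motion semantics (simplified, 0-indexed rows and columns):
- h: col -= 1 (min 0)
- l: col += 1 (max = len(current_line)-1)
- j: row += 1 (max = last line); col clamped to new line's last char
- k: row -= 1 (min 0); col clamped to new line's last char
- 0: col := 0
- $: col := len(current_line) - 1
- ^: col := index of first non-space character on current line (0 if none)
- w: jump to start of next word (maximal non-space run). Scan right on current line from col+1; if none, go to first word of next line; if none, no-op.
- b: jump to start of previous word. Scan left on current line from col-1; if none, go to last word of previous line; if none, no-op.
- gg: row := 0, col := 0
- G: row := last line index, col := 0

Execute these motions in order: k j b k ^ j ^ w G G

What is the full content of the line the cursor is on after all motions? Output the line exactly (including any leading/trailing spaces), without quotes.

Answer: pink cat ten

Derivation:
After 1 (k): row=0 col=0 char='r'
After 2 (j): row=1 col=0 char='s'
After 3 (b): row=0 col=12 char='c'
After 4 (k): row=0 col=12 char='c'
After 5 (^): row=0 col=0 char='r'
After 6 (j): row=1 col=0 char='s'
After 7 (^): row=1 col=0 char='s'
After 8 (w): row=1 col=5 char='r'
After 9 (G): row=3 col=0 char='p'
After 10 (G): row=3 col=0 char='p'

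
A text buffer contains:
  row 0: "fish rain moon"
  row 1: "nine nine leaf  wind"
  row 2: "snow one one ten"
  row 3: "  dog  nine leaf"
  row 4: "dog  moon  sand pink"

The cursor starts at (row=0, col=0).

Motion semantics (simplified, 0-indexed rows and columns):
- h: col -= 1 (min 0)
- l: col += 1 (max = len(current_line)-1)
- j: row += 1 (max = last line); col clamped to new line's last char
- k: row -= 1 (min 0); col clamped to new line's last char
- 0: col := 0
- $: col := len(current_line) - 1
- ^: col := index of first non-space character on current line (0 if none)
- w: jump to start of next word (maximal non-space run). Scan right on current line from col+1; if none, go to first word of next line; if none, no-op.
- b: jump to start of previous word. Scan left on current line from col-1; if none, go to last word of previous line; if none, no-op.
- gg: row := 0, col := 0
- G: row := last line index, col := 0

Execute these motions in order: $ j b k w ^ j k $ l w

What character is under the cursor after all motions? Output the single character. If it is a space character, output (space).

After 1 ($): row=0 col=13 char='n'
After 2 (j): row=1 col=13 char='f'
After 3 (b): row=1 col=10 char='l'
After 4 (k): row=0 col=10 char='m'
After 5 (w): row=1 col=0 char='n'
After 6 (^): row=1 col=0 char='n'
After 7 (j): row=2 col=0 char='s'
After 8 (k): row=1 col=0 char='n'
After 9 ($): row=1 col=19 char='d'
After 10 (l): row=1 col=19 char='d'
After 11 (w): row=2 col=0 char='s'

Answer: s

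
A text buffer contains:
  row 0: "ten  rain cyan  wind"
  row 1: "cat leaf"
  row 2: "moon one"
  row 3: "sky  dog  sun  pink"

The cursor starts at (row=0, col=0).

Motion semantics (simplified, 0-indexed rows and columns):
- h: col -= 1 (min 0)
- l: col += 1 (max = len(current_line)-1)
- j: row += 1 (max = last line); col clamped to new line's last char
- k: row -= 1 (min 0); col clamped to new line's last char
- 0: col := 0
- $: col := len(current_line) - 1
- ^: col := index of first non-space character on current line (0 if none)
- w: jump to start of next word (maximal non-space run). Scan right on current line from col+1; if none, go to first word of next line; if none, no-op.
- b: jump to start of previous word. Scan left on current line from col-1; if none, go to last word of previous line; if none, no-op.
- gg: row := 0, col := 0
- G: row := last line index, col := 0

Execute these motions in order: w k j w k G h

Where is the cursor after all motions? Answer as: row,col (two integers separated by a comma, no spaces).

After 1 (w): row=0 col=5 char='r'
After 2 (k): row=0 col=5 char='r'
After 3 (j): row=1 col=5 char='e'
After 4 (w): row=2 col=0 char='m'
After 5 (k): row=1 col=0 char='c'
After 6 (G): row=3 col=0 char='s'
After 7 (h): row=3 col=0 char='s'

Answer: 3,0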